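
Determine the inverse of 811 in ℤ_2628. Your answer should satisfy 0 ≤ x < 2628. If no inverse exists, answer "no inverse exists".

Run Euclid on (2628, 811):
2628 = 3×811 + 195
811 = 4×195 + 31
195 = 6×31 + 9
31 = 3×9 + 4
9 = 2×4 + 1
4 = 4×1 + 0
The gcd is 1. Working backward:
1 = 9 − 2·4
1 = −2·31 + 7·9
1 = 7·195 − 44·31
1 = −44·811 + 183·195
1 = 183·2628 − 593·811
Hence 811⁻¹ ≡ -593 ≡ 2035 (mod 2628).

2035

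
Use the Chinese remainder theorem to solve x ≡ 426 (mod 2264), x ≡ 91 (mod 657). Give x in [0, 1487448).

398890

Write x = 426 + 2264·k. Then 2264·k ≡ 91 − 426 ≡ 322 (mod 657).
Need 2264⁻¹ mod 657. Extended Euclid on (657, 293):
657 = 2*293 + 71
293 = 4*71 + 9
71 = 7*9 + 8
9 = 1*8 + 1
8 = 8*1 + 0
Back-substitute:
1 = 9 − 8
1 = −71 + 8·9
1 = 8·293 − 33·71
1 = −33·657 + 74·293
2264⁻¹ ≡ 74 (mod 657), so k ≡ 74·322 ≡ 176 (mod 657).
x = 426 + 2264·176 = 398890.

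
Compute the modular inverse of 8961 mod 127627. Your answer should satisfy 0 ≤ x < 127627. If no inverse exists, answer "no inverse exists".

Apply the Euclidean algorithm to 127627 and 8961:
127627 = 14·8961 + 2173
8961 = 4·2173 + 269
2173 = 8·269 + 21
269 = 12·21 + 17
21 = 1·17 + 4
17 = 4·4 + 1
4 = 4·1 + 0
gcd = 1, so the inverse exists. Back-substitute:
1 = 17 − 4·4
1 = −4·21 + 5·17
1 = 5·269 − 64·21
1 = −64·2173 + 517·269
1 = 517·8961 − 2132·2173
1 = −2132·127627 + 30365·8961
So 8961·30365 ≡ 1 (mod 127627).

30365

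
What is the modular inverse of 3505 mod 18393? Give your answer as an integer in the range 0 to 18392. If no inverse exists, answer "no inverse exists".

Apply the Euclidean algorithm to 18393 and 3505:
18393 = 5*3505 + 868
3505 = 4*868 + 33
868 = 26*33 + 10
33 = 3*10 + 3
10 = 3*3 + 1
3 = 3*1 + 0
Since gcd(3505, 18393) = 1, back-substitute to write 1 as a combination:
1 = 10 − 3·3
1 = −3·33 + 10·10
1 = 10·868 − 263·33
1 = −263·3505 + 1062·868
1 = 1062·18393 − 5573·3505
Hence 3505⁻¹ ≡ -5573 ≡ 12820 (mod 18393).

12820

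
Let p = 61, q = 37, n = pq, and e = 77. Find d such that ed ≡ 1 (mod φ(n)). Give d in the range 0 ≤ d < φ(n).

φ(n) = (p−1)(q−1) = 60·36 = 2160.
Need d with 77·d ≡ 1 (mod 2160). Apply the extended Euclidean algorithm:
2160 = 28×77 + 4
77 = 19×4 + 1
4 = 4×1 + 0
Back-substitute:
1 = 77 − 19·4
1 = −19·2160 + 533·77
So 77·533 ≡ 1 (mod 2160), hence d = 533.

533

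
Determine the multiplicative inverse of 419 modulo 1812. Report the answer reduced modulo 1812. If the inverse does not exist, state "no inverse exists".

1319

Extended Euclidean algorithm:
1812 = 4*419 + 136
419 = 3*136 + 11
136 = 12*11 + 4
11 = 2*4 + 3
4 = 1*3 + 1
3 = 3*1 + 0
gcd = 1, so the inverse exists. Back-substitute:
1 = 4 − 3
1 = −11 + 3·4
1 = 3·136 − 37·11
1 = −37·419 + 114·136
1 = 114·1812 − 493·419
Thus 419·(-493) ≡ 1 (mod 1812); reducing, -493 mod 1812 = 1319.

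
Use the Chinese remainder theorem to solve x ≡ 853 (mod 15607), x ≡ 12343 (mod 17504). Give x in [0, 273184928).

159036183

Write x = 853 + 15607·k. Then 15607·k ≡ 12343 − 853 ≡ 11490 (mod 17504).
Need 15607⁻¹ mod 17504. Extended Euclid on (17504, 15607):
17504 = 1*15607 + 1897
15607 = 8*1897 + 431
1897 = 4*431 + 173
431 = 2*173 + 85
173 = 2*85 + 3
85 = 28*3 + 1
3 = 3*1 + 0
Back-substitute:
1 = 85 − 28·3
1 = −28·173 + 57·85
1 = 57·431 − 142·173
1 = −142·1897 + 625·431
1 = 625·15607 − 5142·1897
1 = −5142·17504 + 5767·15607
15607⁻¹ ≡ 5767 (mod 17504), so k ≡ 5767·11490 ≡ 10190 (mod 17504).
x = 853 + 15607·10190 = 159036183.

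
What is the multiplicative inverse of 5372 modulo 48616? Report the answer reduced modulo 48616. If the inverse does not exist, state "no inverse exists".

Compute gcd(5372, 48616):
48616 = 9·5372 + 268
5372 = 20·268 + 12
268 = 22·12 + 4
12 = 3·4 + 0
The gcd is 4, not 1, hence no inverse exists.

no inverse exists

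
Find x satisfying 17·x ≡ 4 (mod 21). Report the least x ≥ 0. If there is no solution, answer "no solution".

20

First find gcd(17, 21):
21 = 1*17 + 4
17 = 4*4 + 1
4 = 4*1 + 0
gcd = 1, so a unique solution mod 21 exists.
Back-substitute for the Bézout coefficients:
1 = 17 − 4·4
1 = −4·21 + 5·17
So 17·(5) ≡ 1 (mod 21), giving 17⁻¹ ≡ 5.
x ≡ 17⁻¹·4 ≡ 5·4 ≡ 20 (mod 21).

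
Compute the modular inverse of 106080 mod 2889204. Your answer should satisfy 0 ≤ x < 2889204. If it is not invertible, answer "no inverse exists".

no inverse exists

Compute gcd(106080, 2889204):
2889204 = 27*106080 + 25044
106080 = 4*25044 + 5904
25044 = 4*5904 + 1428
5904 = 4*1428 + 192
1428 = 7*192 + 84
192 = 2*84 + 24
84 = 3*24 + 12
24 = 2*12 + 0
Since gcd = 12 > 1, 106080 is not a unit mod 2889204.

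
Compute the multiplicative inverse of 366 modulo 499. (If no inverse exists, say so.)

Run Euclid on (499, 366):
499 = 1·366 + 133
366 = 2·133 + 100
133 = 1·100 + 33
100 = 3·33 + 1
33 = 33·1 + 0
gcd = 1, so the inverse exists. Back-substitute:
1 = 100 − 3·33
1 = −3·133 + 4·100
1 = 4·366 − 11·133
1 = −11·499 + 15·366
So 366·15 ≡ 1 (mod 499).

15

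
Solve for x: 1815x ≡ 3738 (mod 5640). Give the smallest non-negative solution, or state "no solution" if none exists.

gcd(1815, 5640):
5640 = 3×1815 + 195
1815 = 9×195 + 60
195 = 3×60 + 15
60 = 4×15 + 0
gcd = 15, but 15 ∤ 3738, so the congruence has no solution.

no solution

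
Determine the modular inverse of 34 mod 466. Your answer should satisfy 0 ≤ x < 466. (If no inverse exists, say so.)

no inverse exists

Compute gcd(34, 466):
466 = 13·34 + 24
34 = 1·24 + 10
24 = 2·10 + 4
10 = 2·4 + 2
4 = 2·2 + 0
The gcd is 2, not 1, hence no inverse exists.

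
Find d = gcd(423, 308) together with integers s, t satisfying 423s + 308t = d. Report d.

Apply Euclid's algorithm to 423 and 308:
423 = 1×308 + 115
308 = 2×115 + 78
115 = 1×78 + 37
78 = 2×37 + 4
37 = 9×4 + 1
4 = 4×1 + 0
gcd(423, 308) = 1.
Back-substituting:
1 = 37 − 9·4
1 = −9·78 + 19·37
1 = 19·115 − 28·78
1 = −28·308 + 75·115
1 = 75·423 − 103·308
So 1 = (75)·423 + (-103)·308.

1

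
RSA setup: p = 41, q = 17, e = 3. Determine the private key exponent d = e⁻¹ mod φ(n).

427

φ(n) = (p−1)(q−1) = 40·16 = 640.
Need d with 3·d ≡ 1 (mod 640). Apply the extended Euclidean algorithm:
640 = 213·3 + 1
3 = 3·1 + 0
Back-substitute:
1 = 640 − 213·3
So 3·(-213) ≡ 1 (mod 640), hence d ≡ -213 ≡ 427 (mod 640).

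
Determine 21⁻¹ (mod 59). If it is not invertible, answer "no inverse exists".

45

Extended Euclidean algorithm:
59 = 2·21 + 17
21 = 1·17 + 4
17 = 4·4 + 1
4 = 4·1 + 0
Since gcd(21, 59) = 1, back-substitute to write 1 as a combination:
1 = 17 − 4·4
1 = −4·21 + 5·17
1 = 5·59 − 14·21
Hence 21⁻¹ ≡ -14 ≡ 45 (mod 59).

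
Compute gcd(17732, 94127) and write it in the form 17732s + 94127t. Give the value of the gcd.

11

Euclidean algorithm:
94127 = 5·17732 + 5467
17732 = 3·5467 + 1331
5467 = 4·1331 + 143
1331 = 9·143 + 44
143 = 3·44 + 11
44 = 4·11 + 0
gcd(17732, 94127) = 11.
Working backward:
11 = 143 − 3·44
11 = −3·1331 + 28·143
11 = 28·5467 − 115·1331
11 = −115·17732 + 373·5467
11 = 373·94127 − 1980·17732
So 11 = (373)·94127 + (-1980)·17732.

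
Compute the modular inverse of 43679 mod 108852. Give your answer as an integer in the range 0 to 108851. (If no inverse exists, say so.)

Apply the Euclidean algorithm to 108852 and 43679:
108852 = 2×43679 + 21494
43679 = 2×21494 + 691
21494 = 31×691 + 73
691 = 9×73 + 34
73 = 2×34 + 5
34 = 6×5 + 4
5 = 1×4 + 1
4 = 4×1 + 0
The gcd is 1. Working backward:
1 = 5 − 4
1 = −34 + 7·5
1 = 7·73 − 15·34
1 = −15·691 + 142·73
1 = 142·21494 − 4417·691
1 = −4417·43679 + 8976·21494
1 = 8976·108852 − 22369·43679
So 43679·(-22369) ≡ 1 (mod 108852), and -22369 ≡ 86483 (mod 108852).

86483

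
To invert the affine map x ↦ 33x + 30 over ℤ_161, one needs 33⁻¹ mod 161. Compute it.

122

Run Euclid on (161, 33):
161 = 4·33 + 29
33 = 1·29 + 4
29 = 7·4 + 1
4 = 4·1 + 0
The gcd is 1. Working backward:
1 = 29 − 7·4
1 = −7·33 + 8·29
1 = 8·161 − 39·33
Thus 33·(-39) ≡ 1 (mod 161); reducing, -39 mod 161 = 122.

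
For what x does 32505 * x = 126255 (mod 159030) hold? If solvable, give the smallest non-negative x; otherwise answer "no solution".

8189

First find gcd(32505, 159030):
159030 = 4·32505 + 29010
32505 = 1·29010 + 3495
29010 = 8·3495 + 1050
3495 = 3·1050 + 345
1050 = 3·345 + 15
345 = 23·15 + 0
gcd = 15 and 15 | 126255, so solutions exist. Divide through by 15: 2167x ≡ 8417 (mod 10602).
Now find 2167⁻¹ mod 10602:
10602 = 4·2167 + 1934
2167 = 1·1934 + 233
1934 = 8·233 + 70
233 = 3·70 + 23
70 = 3·23 + 1
23 = 23·1 + 0
Back-substitute:
1 = 70 − 3·23
1 = −3·233 + 10·70
1 = 10·1934 − 83·233
1 = −83·2167 + 93·1934
1 = 93·10602 − 455·2167
So 2167·(-455) ≡ 1 (mod 10602), i.e. 2167⁻¹ ≡ 10147.
Then x ≡ 10147·8417 ≡ 8189 (mod 10602); the smallest non-negative solution is x = 8189.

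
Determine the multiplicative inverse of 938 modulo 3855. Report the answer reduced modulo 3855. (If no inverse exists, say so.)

2807

Extended Euclidean algorithm:
3855 = 4·938 + 103
938 = 9·103 + 11
103 = 9·11 + 4
11 = 2·4 + 3
4 = 1·3 + 1
3 = 3·1 + 0
The gcd is 1. Working backward:
1 = 4 − 3
1 = −11 + 3·4
1 = 3·103 − 28·11
1 = −28·938 + 255·103
1 = 255·3855 − 1048·938
So 938·(-1048) ≡ 1 (mod 3855), and -1048 ≡ 2807 (mod 3855).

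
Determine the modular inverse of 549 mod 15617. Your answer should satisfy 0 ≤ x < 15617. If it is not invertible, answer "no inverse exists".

3442

Apply the Euclidean algorithm to 15617 and 549:
15617 = 28×549 + 245
549 = 2×245 + 59
245 = 4×59 + 9
59 = 6×9 + 5
9 = 1×5 + 4
5 = 1×4 + 1
4 = 4×1 + 0
The gcd is 1. Working backward:
1 = 5 − 4
1 = −9 + 2·5
1 = 2·59 − 13·9
1 = −13·245 + 54·59
1 = 54·549 − 121·245
1 = −121·15617 + 3442·549
So 549·3442 ≡ 1 (mod 15617).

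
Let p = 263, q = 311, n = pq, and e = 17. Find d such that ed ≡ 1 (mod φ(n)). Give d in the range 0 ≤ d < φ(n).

14333

φ(n) = (p−1)(q−1) = 262·310 = 81220.
Need d with 17·d ≡ 1 (mod 81220). Apply the extended Euclidean algorithm:
81220 = 4777×17 + 11
17 = 1×11 + 6
11 = 1×6 + 5
6 = 1×5 + 1
5 = 5×1 + 0
Back-substitute:
1 = 6 − 5
1 = −11 + 2·6
1 = 2·17 − 3·11
1 = −3·81220 + 14333·17
So 17·14333 ≡ 1 (mod 81220), hence d = 14333.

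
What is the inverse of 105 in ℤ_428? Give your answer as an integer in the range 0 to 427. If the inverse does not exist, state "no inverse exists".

53

Run Euclid on (428, 105):
428 = 4·105 + 8
105 = 13·8 + 1
8 = 8·1 + 0
gcd = 1, so the inverse exists. Back-substitute:
1 = 105 − 13·8
1 = −13·428 + 53·105
So 105·53 ≡ 1 (mod 428).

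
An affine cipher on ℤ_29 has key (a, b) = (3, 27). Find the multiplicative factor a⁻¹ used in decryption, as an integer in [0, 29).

10

Apply the Euclidean algorithm to 29 and 3:
29 = 9·3 + 2
3 = 1·2 + 1
2 = 2·1 + 0
gcd = 1, so the inverse exists. Back-substitute:
1 = 3 − 2
1 = −29 + 10·3
So 3·10 ≡ 1 (mod 29).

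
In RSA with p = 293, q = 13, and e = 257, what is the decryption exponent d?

2945

φ(n) = (p−1)(q−1) = 292·12 = 3504.
Need d with 257·d ≡ 1 (mod 3504). Apply the extended Euclidean algorithm:
3504 = 13*257 + 163
257 = 1*163 + 94
163 = 1*94 + 69
94 = 1*69 + 25
69 = 2*25 + 19
25 = 1*19 + 6
19 = 3*6 + 1
6 = 6*1 + 0
Back-substitute:
1 = 19 − 3·6
1 = −3·25 + 4·19
1 = 4·69 − 11·25
1 = −11·94 + 15·69
1 = 15·163 − 26·94
1 = −26·257 + 41·163
1 = 41·3504 − 559·257
So 257·(-559) ≡ 1 (mod 3504), hence d ≡ -559 ≡ 2945 (mod 3504).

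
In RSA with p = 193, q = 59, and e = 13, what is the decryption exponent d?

φ(n) = (p−1)(q−1) = 192·58 = 11136.
Need d with 13·d ≡ 1 (mod 11136). Apply the extended Euclidean algorithm:
11136 = 856·13 + 8
13 = 1·8 + 5
8 = 1·5 + 3
5 = 1·3 + 2
3 = 1·2 + 1
2 = 2·1 + 0
Back-substitute:
1 = 3 − 2
1 = −5 + 2·3
1 = 2·8 − 3·5
1 = −3·13 + 5·8
1 = 5·11136 − 4283·13
So 13·(-4283) ≡ 1 (mod 11136), hence d ≡ -4283 ≡ 6853 (mod 11136).

6853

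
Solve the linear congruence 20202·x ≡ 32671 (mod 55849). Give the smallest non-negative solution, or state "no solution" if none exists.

45315

First find gcd(20202, 55849):
55849 = 2×20202 + 15445
20202 = 1×15445 + 4757
15445 = 3×4757 + 1174
4757 = 4×1174 + 61
1174 = 19×61 + 15
61 = 4×15 + 1
15 = 15×1 + 0
gcd = 1, so a unique solution mod 55849 exists.
Back-substitute for the Bézout coefficients:
1 = 61 − 4·15
1 = −4·1174 + 77·61
1 = 77·4757 − 312·1174
1 = −312·15445 + 1013·4757
1 = 1013·20202 − 1325·15445
1 = −1325·55849 + 3663·20202
So 20202·(3663) ≡ 1 (mod 55849), giving 20202⁻¹ ≡ 3663.
x ≡ 20202⁻¹·32671 ≡ 3663·32671 ≡ 45315 (mod 55849).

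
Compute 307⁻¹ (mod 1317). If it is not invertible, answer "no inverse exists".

1021

Apply the Euclidean algorithm to 1317 and 307:
1317 = 4·307 + 89
307 = 3·89 + 40
89 = 2·40 + 9
40 = 4·9 + 4
9 = 2·4 + 1
4 = 4·1 + 0
gcd = 1, so the inverse exists. Back-substitute:
1 = 9 − 2·4
1 = −2·40 + 9·9
1 = 9·89 − 20·40
1 = −20·307 + 69·89
1 = 69·1317 − 296·307
Hence 307⁻¹ ≡ -296 ≡ 1021 (mod 1317).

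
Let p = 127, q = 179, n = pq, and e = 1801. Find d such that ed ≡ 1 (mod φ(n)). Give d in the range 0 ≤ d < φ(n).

4645

φ(n) = (p−1)(q−1) = 126·178 = 22428.
Need d with 1801·d ≡ 1 (mod 22428). Apply the extended Euclidean algorithm:
22428 = 12·1801 + 816
1801 = 2·816 + 169
816 = 4·169 + 140
169 = 1·140 + 29
140 = 4·29 + 24
29 = 1·24 + 5
24 = 4·5 + 4
5 = 1·4 + 1
4 = 4·1 + 0
Back-substitute:
1 = 5 − 4
1 = −24 + 5·5
1 = 5·29 − 6·24
1 = −6·140 + 29·29
1 = 29·169 − 35·140
1 = −35·816 + 169·169
1 = 169·1801 − 373·816
1 = −373·22428 + 4645·1801
So 1801·4645 ≡ 1 (mod 22428), hence d = 4645.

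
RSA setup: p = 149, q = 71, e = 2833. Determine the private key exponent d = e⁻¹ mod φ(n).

φ(n) = (p−1)(q−1) = 148·70 = 10360.
Need d with 2833·d ≡ 1 (mod 10360). Apply the extended Euclidean algorithm:
10360 = 3·2833 + 1861
2833 = 1·1861 + 972
1861 = 1·972 + 889
972 = 1·889 + 83
889 = 10·83 + 59
83 = 1·59 + 24
59 = 2·24 + 11
24 = 2·11 + 2
11 = 5·2 + 1
2 = 2·1 + 0
Back-substitute:
1 = 11 − 5·2
1 = −5·24 + 11·11
1 = 11·59 − 27·24
1 = −27·83 + 38·59
1 = 38·889 − 407·83
1 = −407·972 + 445·889
1 = 445·1861 − 852·972
1 = −852·2833 + 1297·1861
1 = 1297·10360 − 4743·2833
So 2833·(-4743) ≡ 1 (mod 10360), hence d ≡ -4743 ≡ 5617 (mod 10360).

5617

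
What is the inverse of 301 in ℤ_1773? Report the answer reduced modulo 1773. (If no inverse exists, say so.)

gcd(1773, 301) by repeated division:
1773 = 5*301 + 268
301 = 1*268 + 33
268 = 8*33 + 4
33 = 8*4 + 1
4 = 4*1 + 0
The gcd is 1. Working backward:
1 = 33 − 8·4
1 = −8·268 + 65·33
1 = 65·301 − 73·268
1 = −73·1773 + 430·301
So 301·430 ≡ 1 (mod 1773).

430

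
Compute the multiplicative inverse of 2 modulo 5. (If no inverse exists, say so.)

3

gcd(5, 2) by repeated division:
5 = 2×2 + 1
2 = 2×1 + 0
Since gcd(2, 5) = 1, back-substitute to write 1 as a combination:
1 = 5 − 2·2
Hence 2⁻¹ ≡ -2 ≡ 3 (mod 5).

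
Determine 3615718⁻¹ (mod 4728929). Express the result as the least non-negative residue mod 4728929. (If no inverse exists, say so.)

gcd(4728929, 3615718) by repeated division:
4728929 = 1·3615718 + 1113211
3615718 = 3·1113211 + 276085
1113211 = 4·276085 + 8871
276085 = 31·8871 + 1084
8871 = 8·1084 + 199
1084 = 5·199 + 89
199 = 2·89 + 21
89 = 4·21 + 5
21 = 4·5 + 1
5 = 5·1 + 0
The gcd is 1. Working backward:
1 = 21 − 4·5
1 = −4·89 + 17·21
1 = 17·199 − 38·89
1 = −38·1084 + 207·199
1 = 207·8871 − 1694·1084
1 = −1694·276085 + 52721·8871
1 = 52721·1113211 − 212578·276085
1 = −212578·3615718 + 690455·1113211
1 = 690455·4728929 − 903033·3615718
So 3615718·(-903033) ≡ 1 (mod 4728929), and -903033 ≡ 3825896 (mod 4728929).

3825896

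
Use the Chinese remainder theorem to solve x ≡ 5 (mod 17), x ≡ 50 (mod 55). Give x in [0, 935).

600

Write x = 5 + 17·k. Then 17·k ≡ 50 − 5 ≡ 45 (mod 55).
Need 17⁻¹ mod 55. Extended Euclid on (55, 17):
55 = 3*17 + 4
17 = 4*4 + 1
4 = 4*1 + 0
Back-substitute:
1 = 17 − 4·4
1 = −4·55 + 13·17
17⁻¹ ≡ 13 (mod 55), so k ≡ 13·45 ≡ 35 (mod 55).
x = 5 + 17·35 = 600.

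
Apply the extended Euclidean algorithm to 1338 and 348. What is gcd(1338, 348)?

6

Repeated division:
1338 = 3*348 + 294
348 = 1*294 + 54
294 = 5*54 + 24
54 = 2*24 + 6
24 = 4*6 + 0
gcd(1338, 348) = 6.
Working backward:
6 = 54 − 2·24
6 = −2·294 + 11·54
6 = 11·348 − 13·294
6 = −13·1338 + 50·348
So 6 = (-13)·1338 + (50)·348.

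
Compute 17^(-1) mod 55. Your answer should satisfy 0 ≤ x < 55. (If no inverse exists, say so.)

13

Run Euclid on (55, 17):
55 = 3×17 + 4
17 = 4×4 + 1
4 = 4×1 + 0
The gcd is 1. Working backward:
1 = 17 − 4·4
1 = −4·55 + 13·17
So 17·13 ≡ 1 (mod 55).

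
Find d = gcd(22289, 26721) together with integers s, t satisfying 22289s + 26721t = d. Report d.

1

Euclidean algorithm:
26721 = 1*22289 + 4432
22289 = 5*4432 + 129
4432 = 34*129 + 46
129 = 2*46 + 37
46 = 1*37 + 9
37 = 4*9 + 1
9 = 9*1 + 0
gcd(22289, 26721) = 1.
Back-substituting:
1 = 37 − 4·9
1 = −4·46 + 5·37
1 = 5·129 − 14·46
1 = −14·4432 + 481·129
1 = 481·22289 − 2419·4432
1 = −2419·26721 + 2900·22289
So 1 = (-2419)·26721 + (2900)·22289.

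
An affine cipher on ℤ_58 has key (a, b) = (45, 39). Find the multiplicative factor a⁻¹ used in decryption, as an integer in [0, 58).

Apply the Euclidean algorithm to 58 and 45:
58 = 1*45 + 13
45 = 3*13 + 6
13 = 2*6 + 1
6 = 6*1 + 0
Since gcd(45, 58) = 1, back-substitute to write 1 as a combination:
1 = 13 − 2·6
1 = −2·45 + 7·13
1 = 7·58 − 9·45
Thus 45·(-9) ≡ 1 (mod 58); reducing, -9 mod 58 = 49.

49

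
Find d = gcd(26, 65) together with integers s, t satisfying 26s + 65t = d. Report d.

Euclidean algorithm:
65 = 2·26 + 13
26 = 2·13 + 0
gcd(26, 65) = 13.
Express as a combination:
13 = 65 − 2·26
So 13 = (1)·65 + (-2)·26.

13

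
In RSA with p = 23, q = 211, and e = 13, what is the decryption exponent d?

1777

φ(n) = (p−1)(q−1) = 22·210 = 4620.
Need d with 13·d ≡ 1 (mod 4620). Apply the extended Euclidean algorithm:
4620 = 355×13 + 5
13 = 2×5 + 3
5 = 1×3 + 2
3 = 1×2 + 1
2 = 2×1 + 0
Back-substitute:
1 = 3 − 2
1 = −5 + 2·3
1 = 2·13 − 5·5
1 = −5·4620 + 1777·13
So 13·1777 ≡ 1 (mod 4620), hence d = 1777.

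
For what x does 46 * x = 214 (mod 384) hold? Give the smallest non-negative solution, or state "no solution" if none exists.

13

First find gcd(46, 384):
384 = 8·46 + 16
46 = 2·16 + 14
16 = 1·14 + 2
14 = 7·2 + 0
gcd = 2 and 2 | 214, so solutions exist. Divide through by 2: 23x ≡ 107 (mod 192).
Now find 23⁻¹ mod 192:
192 = 8·23 + 8
23 = 2·8 + 7
8 = 1·7 + 1
7 = 7·1 + 0
Back-substitute:
1 = 8 − 7
1 = −23 + 3·8
1 = 3·192 − 25·23
So 23·(-25) ≡ 1 (mod 192), i.e. 23⁻¹ ≡ 167.
Then x ≡ 167·107 ≡ 13 (mod 192); the smallest non-negative solution is x = 13.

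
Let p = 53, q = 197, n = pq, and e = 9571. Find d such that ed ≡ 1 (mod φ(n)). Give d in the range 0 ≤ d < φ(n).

6171

φ(n) = (p−1)(q−1) = 52·196 = 10192.
Need d with 9571·d ≡ 1 (mod 10192). Apply the extended Euclidean algorithm:
10192 = 1×9571 + 621
9571 = 15×621 + 256
621 = 2×256 + 109
256 = 2×109 + 38
109 = 2×38 + 33
38 = 1×33 + 5
33 = 6×5 + 3
5 = 1×3 + 2
3 = 1×2 + 1
2 = 2×1 + 0
Back-substitute:
1 = 3 − 2
1 = −5 + 2·3
1 = 2·33 − 13·5
1 = −13·38 + 15·33
1 = 15·109 − 43·38
1 = −43·256 + 101·109
1 = 101·621 − 245·256
1 = −245·9571 + 3776·621
1 = 3776·10192 − 4021·9571
So 9571·(-4021) ≡ 1 (mod 10192), hence d ≡ -4021 ≡ 6171 (mod 10192).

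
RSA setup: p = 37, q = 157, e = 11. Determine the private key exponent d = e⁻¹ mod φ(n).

4595

φ(n) = (p−1)(q−1) = 36·156 = 5616.
Need d with 11·d ≡ 1 (mod 5616). Apply the extended Euclidean algorithm:
5616 = 510·11 + 6
11 = 1·6 + 5
6 = 1·5 + 1
5 = 5·1 + 0
Back-substitute:
1 = 6 − 5
1 = −11 + 2·6
1 = 2·5616 − 1021·11
So 11·(-1021) ≡ 1 (mod 5616), hence d ≡ -1021 ≡ 4595 (mod 5616).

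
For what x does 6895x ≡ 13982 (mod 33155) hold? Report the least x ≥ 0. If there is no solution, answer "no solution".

no solution

gcd(6895, 33155):
33155 = 4·6895 + 5575
6895 = 1·5575 + 1320
5575 = 4·1320 + 295
1320 = 4·295 + 140
295 = 2·140 + 15
140 = 9·15 + 5
15 = 3·5 + 0
gcd = 5, but 5 ∤ 13982, so the congruence has no solution.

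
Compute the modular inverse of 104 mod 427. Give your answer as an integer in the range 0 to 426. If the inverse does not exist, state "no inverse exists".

Extended Euclidean algorithm:
427 = 4*104 + 11
104 = 9*11 + 5
11 = 2*5 + 1
5 = 5*1 + 0
The gcd is 1. Working backward:
1 = 11 − 2·5
1 = −2·104 + 19·11
1 = 19·427 − 78·104
Hence 104⁻¹ ≡ -78 ≡ 349 (mod 427).

349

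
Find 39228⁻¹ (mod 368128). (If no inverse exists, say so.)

Compute gcd(39228, 368128):
368128 = 9*39228 + 15076
39228 = 2*15076 + 9076
15076 = 1*9076 + 6000
9076 = 1*6000 + 3076
6000 = 1*3076 + 2924
3076 = 1*2924 + 152
2924 = 19*152 + 36
152 = 4*36 + 8
36 = 4*8 + 4
8 = 2*4 + 0
Since gcd = 4 > 1, 39228 is not a unit mod 368128.

no inverse exists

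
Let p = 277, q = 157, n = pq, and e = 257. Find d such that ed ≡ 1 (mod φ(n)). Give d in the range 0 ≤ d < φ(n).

2513

φ(n) = (p−1)(q−1) = 276·156 = 43056.
Need d with 257·d ≡ 1 (mod 43056). Apply the extended Euclidean algorithm:
43056 = 167·257 + 137
257 = 1·137 + 120
137 = 1·120 + 17
120 = 7·17 + 1
17 = 17·1 + 0
Back-substitute:
1 = 120 − 7·17
1 = −7·137 + 8·120
1 = 8·257 − 15·137
1 = −15·43056 + 2513·257
So 257·2513 ≡ 1 (mod 43056), hence d = 2513.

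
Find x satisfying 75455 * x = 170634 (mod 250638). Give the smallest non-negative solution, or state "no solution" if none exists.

224472

First find gcd(75455, 250638):
250638 = 3·75455 + 24273
75455 = 3·24273 + 2636
24273 = 9·2636 + 549
2636 = 4·549 + 440
549 = 1·440 + 109
440 = 4·109 + 4
109 = 27·4 + 1
4 = 4·1 + 0
gcd = 1, so a unique solution mod 250638 exists.
Back-substitute for the Bézout coefficients:
1 = 109 − 27·4
1 = −27·440 + 109·109
1 = 109·549 − 136·440
1 = −136·2636 + 653·549
1 = 653·24273 − 6013·2636
1 = −6013·75455 + 18692·24273
1 = 18692·250638 − 62089·75455
So 75455·(-62089) ≡ 1 (mod 250638), giving 75455⁻¹ ≡ 188549.
x ≡ 75455⁻¹·170634 ≡ 188549·170634 ≡ 224472 (mod 250638).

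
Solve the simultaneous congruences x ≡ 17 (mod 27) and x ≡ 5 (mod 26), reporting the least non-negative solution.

395

Write x = 17 + 27·k. Then 27·k ≡ 5 − 17 ≡ 14 (mod 26).
Need 27⁻¹ mod 26. Extended Euclid on (26, 1):
26 = 26·1 + 0
27⁻¹ ≡ 1 (mod 26), so k ≡ 1·14 ≡ 14 (mod 26).
x = 17 + 27·14 = 395.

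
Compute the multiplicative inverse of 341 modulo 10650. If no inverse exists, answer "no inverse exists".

gcd(10650, 341) by repeated division:
10650 = 31*341 + 79
341 = 4*79 + 25
79 = 3*25 + 4
25 = 6*4 + 1
4 = 4*1 + 0
gcd = 1, so the inverse exists. Back-substitute:
1 = 25 − 6·4
1 = −6·79 + 19·25
1 = 19·341 − 82·79
1 = −82·10650 + 2561·341
So 341·2561 ≡ 1 (mod 10650).

2561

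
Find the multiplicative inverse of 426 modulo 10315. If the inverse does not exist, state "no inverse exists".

7821

Apply the Euclidean algorithm to 10315 and 426:
10315 = 24*426 + 91
426 = 4*91 + 62
91 = 1*62 + 29
62 = 2*29 + 4
29 = 7*4 + 1
4 = 4*1 + 0
gcd = 1, so the inverse exists. Back-substitute:
1 = 29 − 7·4
1 = −7·62 + 15·29
1 = 15·91 − 22·62
1 = −22·426 + 103·91
1 = 103·10315 − 2494·426
Thus 426·(-2494) ≡ 1 (mod 10315); reducing, -2494 mod 10315 = 7821.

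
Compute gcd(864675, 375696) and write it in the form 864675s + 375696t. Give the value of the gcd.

Repeated division:
864675 = 2·375696 + 113283
375696 = 3·113283 + 35847
113283 = 3·35847 + 5742
35847 = 6·5742 + 1395
5742 = 4·1395 + 162
1395 = 8·162 + 99
162 = 1·99 + 63
99 = 1·63 + 36
63 = 1·36 + 27
36 = 1·27 + 9
27 = 3·9 + 0
gcd(864675, 375696) = 9.
Back-substituting:
9 = 36 − 27
9 = −63 + 2·36
9 = 2·99 − 3·63
9 = −3·162 + 5·99
9 = 5·1395 − 43·162
9 = −43·5742 + 177·1395
9 = 177·35847 − 1105·5742
9 = −1105·113283 + 3492·35847
9 = 3492·375696 − 11581·113283
9 = −11581·864675 + 26654·375696
So 9 = (-11581)·864675 + (26654)·375696.

9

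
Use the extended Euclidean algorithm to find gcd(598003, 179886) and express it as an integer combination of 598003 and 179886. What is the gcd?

7

Repeated division:
598003 = 3×179886 + 58345
179886 = 3×58345 + 4851
58345 = 12×4851 + 133
4851 = 36×133 + 63
133 = 2×63 + 7
63 = 9×7 + 0
gcd(598003, 179886) = 7.
Working backward:
7 = 133 − 2·63
7 = −2·4851 + 73·133
7 = 73·58345 − 878·4851
7 = −878·179886 + 2707·58345
7 = 2707·598003 − 8999·179886
So 7 = (2707)·598003 + (-8999)·179886.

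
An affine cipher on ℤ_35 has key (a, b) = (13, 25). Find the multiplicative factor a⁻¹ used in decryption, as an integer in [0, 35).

27

Run Euclid on (35, 13):
35 = 2×13 + 9
13 = 1×9 + 4
9 = 2×4 + 1
4 = 4×1 + 0
Since gcd(13, 35) = 1, back-substitute to write 1 as a combination:
1 = 9 − 2·4
1 = −2·13 + 3·9
1 = 3·35 − 8·13
So 13·(-8) ≡ 1 (mod 35), and -8 ≡ 27 (mod 35).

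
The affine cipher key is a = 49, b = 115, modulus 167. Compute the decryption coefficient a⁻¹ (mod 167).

75

Extended Euclidean algorithm:
167 = 3×49 + 20
49 = 2×20 + 9
20 = 2×9 + 2
9 = 4×2 + 1
2 = 2×1 + 0
The gcd is 1. Working backward:
1 = 9 − 4·2
1 = −4·20 + 9·9
1 = 9·49 − 22·20
1 = −22·167 + 75·49
So 49·75 ≡ 1 (mod 167).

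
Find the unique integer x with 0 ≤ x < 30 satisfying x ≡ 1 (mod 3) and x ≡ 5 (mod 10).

Write x = 1 + 3·k. Then 3·k ≡ 5 − 1 ≡ 4 (mod 10).
Need 3⁻¹ mod 10. Extended Euclid on (10, 3):
10 = 3×3 + 1
3 = 3×1 + 0
Back-substitute:
1 = 10 − 3·3
3⁻¹ ≡ 7 (mod 10), so k ≡ 7·4 ≡ 8 (mod 10).
x = 1 + 3·8 = 25.

25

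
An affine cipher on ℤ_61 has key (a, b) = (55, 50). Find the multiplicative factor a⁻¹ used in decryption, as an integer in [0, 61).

Run Euclid on (61, 55):
61 = 1*55 + 6
55 = 9*6 + 1
6 = 6*1 + 0
The gcd is 1. Working backward:
1 = 55 − 9·6
1 = −9·61 + 10·55
So 55·10 ≡ 1 (mod 61).

10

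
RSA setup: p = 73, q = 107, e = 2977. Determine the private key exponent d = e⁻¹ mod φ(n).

2497

φ(n) = (p−1)(q−1) = 72·106 = 7632.
Need d with 2977·d ≡ 1 (mod 7632). Apply the extended Euclidean algorithm:
7632 = 2×2977 + 1678
2977 = 1×1678 + 1299
1678 = 1×1299 + 379
1299 = 3×379 + 162
379 = 2×162 + 55
162 = 2×55 + 52
55 = 1×52 + 3
52 = 17×3 + 1
3 = 3×1 + 0
Back-substitute:
1 = 52 − 17·3
1 = −17·55 + 18·52
1 = 18·162 − 53·55
1 = −53·379 + 124·162
1 = 124·1299 − 425·379
1 = −425·1678 + 549·1299
1 = 549·2977 − 974·1678
1 = −974·7632 + 2497·2977
So 2977·2497 ≡ 1 (mod 7632), hence d = 2497.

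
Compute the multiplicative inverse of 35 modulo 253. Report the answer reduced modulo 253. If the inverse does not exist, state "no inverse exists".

gcd(253, 35) by repeated division:
253 = 7*35 + 8
35 = 4*8 + 3
8 = 2*3 + 2
3 = 1*2 + 1
2 = 2*1 + 0
gcd = 1, so the inverse exists. Back-substitute:
1 = 3 − 2
1 = −8 + 3·3
1 = 3·35 − 13·8
1 = −13·253 + 94·35
So 35·94 ≡ 1 (mod 253).

94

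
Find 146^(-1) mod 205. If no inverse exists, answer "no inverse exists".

66

Apply the Euclidean algorithm to 205 and 146:
205 = 1×146 + 59
146 = 2×59 + 28
59 = 2×28 + 3
28 = 9×3 + 1
3 = 3×1 + 0
Since gcd(146, 205) = 1, back-substitute to write 1 as a combination:
1 = 28 − 9·3
1 = −9·59 + 19·28
1 = 19·146 − 47·59
1 = −47·205 + 66·146
So 146·66 ≡ 1 (mod 205).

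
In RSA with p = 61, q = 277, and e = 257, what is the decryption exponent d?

φ(n) = (p−1)(q−1) = 60·276 = 16560.
Need d with 257·d ≡ 1 (mod 16560). Apply the extended Euclidean algorithm:
16560 = 64·257 + 112
257 = 2·112 + 33
112 = 3·33 + 13
33 = 2·13 + 7
13 = 1·7 + 6
7 = 1·6 + 1
6 = 6·1 + 0
Back-substitute:
1 = 7 − 6
1 = −13 + 2·7
1 = 2·33 − 5·13
1 = −5·112 + 17·33
1 = 17·257 − 39·112
1 = −39·16560 + 2513·257
So 257·2513 ≡ 1 (mod 16560), hence d = 2513.

2513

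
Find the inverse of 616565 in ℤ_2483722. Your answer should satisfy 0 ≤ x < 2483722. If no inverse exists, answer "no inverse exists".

Extended Euclidean algorithm:
2483722 = 4*616565 + 17462
616565 = 35*17462 + 5395
17462 = 3*5395 + 1277
5395 = 4*1277 + 287
1277 = 4*287 + 129
287 = 2*129 + 29
129 = 4*29 + 13
29 = 2*13 + 3
13 = 4*3 + 1
3 = 3*1 + 0
Since gcd(616565, 2483722) = 1, back-substitute to write 1 as a combination:
1 = 13 − 4·3
1 = −4·29 + 9·13
1 = 9·129 − 40·29
1 = −40·287 + 89·129
1 = 89·1277 − 396·287
1 = −396·5395 + 1673·1277
1 = 1673·17462 − 5415·5395
1 = −5415·616565 + 191198·17462
1 = 191198·2483722 − 770207·616565
Thus 616565·(-770207) ≡ 1 (mod 2483722); reducing, -770207 mod 2483722 = 1713515.

1713515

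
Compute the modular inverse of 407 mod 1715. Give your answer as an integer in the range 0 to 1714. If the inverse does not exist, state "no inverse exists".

1163

Extended Euclidean algorithm:
1715 = 4×407 + 87
407 = 4×87 + 59
87 = 1×59 + 28
59 = 2×28 + 3
28 = 9×3 + 1
3 = 3×1 + 0
Since gcd(407, 1715) = 1, back-substitute to write 1 as a combination:
1 = 28 − 9·3
1 = −9·59 + 19·28
1 = 19·87 − 28·59
1 = −28·407 + 131·87
1 = 131·1715 − 552·407
Hence 407⁻¹ ≡ -552 ≡ 1163 (mod 1715).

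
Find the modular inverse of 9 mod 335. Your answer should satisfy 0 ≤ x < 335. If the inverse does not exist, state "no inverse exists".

Apply the Euclidean algorithm to 335 and 9:
335 = 37×9 + 2
9 = 4×2 + 1
2 = 2×1 + 0
Since gcd(9, 335) = 1, back-substitute to write 1 as a combination:
1 = 9 − 4·2
1 = −4·335 + 149·9
So 9·149 ≡ 1 (mod 335).

149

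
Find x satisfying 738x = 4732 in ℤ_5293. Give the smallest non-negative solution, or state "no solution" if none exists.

First find gcd(738, 5293):
5293 = 7·738 + 127
738 = 5·127 + 103
127 = 1·103 + 24
103 = 4·24 + 7
24 = 3·7 + 3
7 = 2·3 + 1
3 = 3·1 + 0
gcd = 1, so a unique solution mod 5293 exists.
Back-substitute for the Bézout coefficients:
1 = 7 − 2·3
1 = −2·24 + 7·7
1 = 7·103 − 30·24
1 = −30·127 + 37·103
1 = 37·738 − 215·127
1 = −215·5293 + 1542·738
So 738·(1542) ≡ 1 (mod 5293), giving 738⁻¹ ≡ 1542.
x ≡ 738⁻¹·4732 ≡ 1542·4732 ≡ 2990 (mod 5293).

2990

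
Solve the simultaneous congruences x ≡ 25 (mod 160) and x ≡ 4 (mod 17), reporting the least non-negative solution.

Write x = 25 + 160·k. Then 160·k ≡ 4 − 25 ≡ 13 (mod 17).
Need 160⁻¹ mod 17. Extended Euclid on (17, 7):
17 = 2*7 + 3
7 = 2*3 + 1
3 = 3*1 + 0
Back-substitute:
1 = 7 − 2·3
1 = −2·17 + 5·7
160⁻¹ ≡ 5 (mod 17), so k ≡ 5·13 ≡ 14 (mod 17).
x = 25 + 160·14 = 2265.

2265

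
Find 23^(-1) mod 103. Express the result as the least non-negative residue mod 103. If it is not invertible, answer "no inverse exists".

Apply the Euclidean algorithm to 103 and 23:
103 = 4×23 + 11
23 = 2×11 + 1
11 = 11×1 + 0
gcd = 1, so the inverse exists. Back-substitute:
1 = 23 − 2·11
1 = −2·103 + 9·23
So 23·9 ≡ 1 (mod 103).

9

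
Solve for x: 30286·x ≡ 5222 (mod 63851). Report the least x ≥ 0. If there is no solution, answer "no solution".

First find gcd(30286, 63851):
63851 = 2*30286 + 3279
30286 = 9*3279 + 775
3279 = 4*775 + 179
775 = 4*179 + 59
179 = 3*59 + 2
59 = 29*2 + 1
2 = 2*1 + 0
gcd = 1, so a unique solution mod 63851 exists.
Back-substitute for the Bézout coefficients:
1 = 59 − 29·2
1 = −29·179 + 88·59
1 = 88·775 − 381·179
1 = −381·3279 + 1612·775
1 = 1612·30286 − 14889·3279
1 = −14889·63851 + 31390·30286
So 30286·(31390) ≡ 1 (mod 63851), giving 30286⁻¹ ≡ 31390.
x ≡ 30286⁻¹·5222 ≡ 31390·5222 ≡ 13063 (mod 63851).

13063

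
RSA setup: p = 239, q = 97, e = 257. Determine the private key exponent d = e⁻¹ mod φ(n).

φ(n) = (p−1)(q−1) = 238·96 = 22848.
Need d with 257·d ≡ 1 (mod 22848). Apply the extended Euclidean algorithm:
22848 = 88×257 + 232
257 = 1×232 + 25
232 = 9×25 + 7
25 = 3×7 + 4
7 = 1×4 + 3
4 = 1×3 + 1
3 = 3×1 + 0
Back-substitute:
1 = 4 − 3
1 = −7 + 2·4
1 = 2·25 − 7·7
1 = −7·232 + 65·25
1 = 65·257 − 72·232
1 = −72·22848 + 6401·257
So 257·6401 ≡ 1 (mod 22848), hence d = 6401.

6401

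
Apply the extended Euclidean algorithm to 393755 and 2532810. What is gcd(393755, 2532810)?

Apply Euclid's algorithm to 2532810 and 393755:
2532810 = 6×393755 + 170280
393755 = 2×170280 + 53195
170280 = 3×53195 + 10695
53195 = 4×10695 + 10415
10695 = 1×10415 + 280
10415 = 37×280 + 55
280 = 5×55 + 5
55 = 11×5 + 0
gcd(393755, 2532810) = 5.
Back-substituting:
5 = 280 − 5·55
5 = −5·10415 + 186·280
5 = 186·10695 − 191·10415
5 = −191·53195 + 950·10695
5 = 950·170280 − 3041·53195
5 = −3041·393755 + 7032·170280
5 = 7032·2532810 − 45233·393755
So 5 = (7032)·2532810 + (-45233)·393755.

5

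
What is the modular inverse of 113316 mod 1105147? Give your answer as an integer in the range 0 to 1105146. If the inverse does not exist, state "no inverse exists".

Apply the Euclidean algorithm to 1105147 and 113316:
1105147 = 9·113316 + 85303
113316 = 1·85303 + 28013
85303 = 3·28013 + 1264
28013 = 22·1264 + 205
1264 = 6·205 + 34
205 = 6·34 + 1
34 = 34·1 + 0
The gcd is 1. Working backward:
1 = 205 − 6·34
1 = −6·1264 + 37·205
1 = 37·28013 − 820·1264
1 = −820·85303 + 2497·28013
1 = 2497·113316 − 3317·85303
1 = −3317·1105147 + 32350·113316
So 113316·32350 ≡ 1 (mod 1105147).

32350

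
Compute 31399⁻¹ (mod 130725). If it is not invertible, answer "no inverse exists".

gcd(130725, 31399) by repeated division:
130725 = 4×31399 + 5129
31399 = 6×5129 + 625
5129 = 8×625 + 129
625 = 4×129 + 109
129 = 1×109 + 20
109 = 5×20 + 9
20 = 2×9 + 2
9 = 4×2 + 1
2 = 2×1 + 0
Since gcd(31399, 130725) = 1, back-substitute to write 1 as a combination:
1 = 9 − 4·2
1 = −4·20 + 9·9
1 = 9·109 − 49·20
1 = −49·129 + 58·109
1 = 58·625 − 281·129
1 = −281·5129 + 2306·625
1 = 2306·31399 − 14117·5129
1 = −14117·130725 + 58774·31399
So 31399·58774 ≡ 1 (mod 130725).

58774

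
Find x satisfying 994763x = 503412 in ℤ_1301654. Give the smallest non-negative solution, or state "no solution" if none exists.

First find gcd(994763, 1301654):
1301654 = 1*994763 + 306891
994763 = 3*306891 + 74090
306891 = 4*74090 + 10531
74090 = 7*10531 + 373
10531 = 28*373 + 87
373 = 4*87 + 25
87 = 3*25 + 12
25 = 2*12 + 1
12 = 12*1 + 0
gcd = 1, so a unique solution mod 1301654 exists.
Back-substitute for the Bézout coefficients:
1 = 25 − 2·12
1 = −2·87 + 7·25
1 = 7·373 − 30·87
1 = −30·10531 + 847·373
1 = 847·74090 − 5959·10531
1 = −5959·306891 + 24683·74090
1 = 24683·994763 − 80008·306891
1 = −80008·1301654 + 104691·994763
So 994763·(104691) ≡ 1 (mod 1301654), giving 994763⁻¹ ≡ 104691.
x ≡ 994763⁻¹·503412 ≡ 104691·503412 ≡ 36886 (mod 1301654).

36886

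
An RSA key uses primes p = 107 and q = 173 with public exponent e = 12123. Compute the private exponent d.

φ(n) = (p−1)(q−1) = 106·172 = 18232.
Need d with 12123·d ≡ 1 (mod 18232). Apply the extended Euclidean algorithm:
18232 = 1·12123 + 6109
12123 = 1·6109 + 6014
6109 = 1·6014 + 95
6014 = 63·95 + 29
95 = 3·29 + 8
29 = 3·8 + 5
8 = 1·5 + 3
5 = 1·3 + 2
3 = 1·2 + 1
2 = 2·1 + 0
Back-substitute:
1 = 3 − 2
1 = −5 + 2·3
1 = 2·8 − 3·5
1 = −3·29 + 11·8
1 = 11·95 − 36·29
1 = −36·6014 + 2279·95
1 = 2279·6109 − 2315·6014
1 = −2315·12123 + 4594·6109
1 = 4594·18232 − 6909·12123
So 12123·(-6909) ≡ 1 (mod 18232), hence d ≡ -6909 ≡ 11323 (mod 18232).

11323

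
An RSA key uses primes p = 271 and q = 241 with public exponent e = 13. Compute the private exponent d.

φ(n) = (p−1)(q−1) = 270·240 = 64800.
Need d with 13·d ≡ 1 (mod 64800). Apply the extended Euclidean algorithm:
64800 = 4984×13 + 8
13 = 1×8 + 5
8 = 1×5 + 3
5 = 1×3 + 2
3 = 1×2 + 1
2 = 2×1 + 0
Back-substitute:
1 = 3 − 2
1 = −5 + 2·3
1 = 2·8 − 3·5
1 = −3·13 + 5·8
1 = 5·64800 − 24923·13
So 13·(-24923) ≡ 1 (mod 64800), hence d ≡ -24923 ≡ 39877 (mod 64800).

39877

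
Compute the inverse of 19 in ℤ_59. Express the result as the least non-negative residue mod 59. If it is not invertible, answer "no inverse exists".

28

gcd(59, 19) by repeated division:
59 = 3·19 + 2
19 = 9·2 + 1
2 = 2·1 + 0
The gcd is 1. Working backward:
1 = 19 − 9·2
1 = −9·59 + 28·19
So 19·28 ≡ 1 (mod 59).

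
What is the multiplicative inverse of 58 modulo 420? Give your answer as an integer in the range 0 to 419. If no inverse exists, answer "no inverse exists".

Compute gcd(58, 420):
420 = 7*58 + 14
58 = 4*14 + 2
14 = 7*2 + 0
The gcd is 2, not 1, hence no inverse exists.

no inverse exists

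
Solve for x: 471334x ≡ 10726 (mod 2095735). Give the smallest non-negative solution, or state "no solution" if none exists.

269309

First find gcd(471334, 2095735):
2095735 = 4*471334 + 210399
471334 = 2*210399 + 50536
210399 = 4*50536 + 8255
50536 = 6*8255 + 1006
8255 = 8*1006 + 207
1006 = 4*207 + 178
207 = 1*178 + 29
178 = 6*29 + 4
29 = 7*4 + 1
4 = 4*1 + 0
gcd = 1, so a unique solution mod 2095735 exists.
Back-substitute for the Bézout coefficients:
1 = 29 − 7·4
1 = −7·178 + 43·29
1 = 43·207 − 50·178
1 = −50·1006 + 243·207
1 = 243·8255 − 1994·1006
1 = −1994·50536 + 12207·8255
1 = 12207·210399 − 50822·50536
1 = −50822·471334 + 113851·210399
1 = 113851·2095735 − 506226·471334
So 471334·(-506226) ≡ 1 (mod 2095735), giving 471334⁻¹ ≡ 1589509.
x ≡ 471334⁻¹·10726 ≡ 1589509·10726 ≡ 269309 (mod 2095735).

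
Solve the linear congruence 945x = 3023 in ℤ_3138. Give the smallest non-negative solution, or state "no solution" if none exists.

no solution

gcd(945, 3138):
3138 = 3*945 + 303
945 = 3*303 + 36
303 = 8*36 + 15
36 = 2*15 + 6
15 = 2*6 + 3
6 = 2*3 + 0
gcd = 3, but 3 ∤ 3023, so the congruence has no solution.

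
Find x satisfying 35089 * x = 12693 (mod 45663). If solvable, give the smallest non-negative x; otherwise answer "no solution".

First find gcd(35089, 45663):
45663 = 1*35089 + 10574
35089 = 3*10574 + 3367
10574 = 3*3367 + 473
3367 = 7*473 + 56
473 = 8*56 + 25
56 = 2*25 + 6
25 = 4*6 + 1
6 = 6*1 + 0
gcd = 1, so a unique solution mod 45663 exists.
Back-substitute for the Bézout coefficients:
1 = 25 − 4·6
1 = −4·56 + 9·25
1 = 9·473 − 76·56
1 = −76·3367 + 541·473
1 = 541·10574 − 1699·3367
1 = −1699·35089 + 5638·10574
1 = 5638·45663 − 7337·35089
So 35089·(-7337) ≡ 1 (mod 45663), giving 35089⁻¹ ≡ 38326.
x ≡ 35089⁻¹·12693 ≡ 38326·12693 ≡ 23979 (mod 45663).

23979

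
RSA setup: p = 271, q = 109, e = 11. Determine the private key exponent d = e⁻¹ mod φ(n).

φ(n) = (p−1)(q−1) = 270·108 = 29160.
Need d with 11·d ≡ 1 (mod 29160). Apply the extended Euclidean algorithm:
29160 = 2650×11 + 10
11 = 1×10 + 1
10 = 10×1 + 0
Back-substitute:
1 = 11 − 10
1 = −29160 + 2651·11
So 11·2651 ≡ 1 (mod 29160), hence d = 2651.

2651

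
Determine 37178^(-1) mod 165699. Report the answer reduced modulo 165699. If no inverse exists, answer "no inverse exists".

25703

Apply the Euclidean algorithm to 165699 and 37178:
165699 = 4*37178 + 16987
37178 = 2*16987 + 3204
16987 = 5*3204 + 967
3204 = 3*967 + 303
967 = 3*303 + 58
303 = 5*58 + 13
58 = 4*13 + 6
13 = 2*6 + 1
6 = 6*1 + 0
gcd = 1, so the inverse exists. Back-substitute:
1 = 13 − 2·6
1 = −2·58 + 9·13
1 = 9·303 − 47·58
1 = −47·967 + 150·303
1 = 150·3204 − 497·967
1 = −497·16987 + 2635·3204
1 = 2635·37178 − 5767·16987
1 = −5767·165699 + 25703·37178
So 37178·25703 ≡ 1 (mod 165699).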